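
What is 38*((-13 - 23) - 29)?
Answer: -2470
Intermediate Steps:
38*((-13 - 23) - 29) = 38*(-36 - 29) = 38*(-65) = -2470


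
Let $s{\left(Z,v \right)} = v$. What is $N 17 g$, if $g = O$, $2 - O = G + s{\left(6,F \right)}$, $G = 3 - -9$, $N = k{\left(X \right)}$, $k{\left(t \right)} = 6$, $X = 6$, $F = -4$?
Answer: $-612$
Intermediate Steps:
$N = 6$
$G = 12$ ($G = 3 + 9 = 12$)
$O = -6$ ($O = 2 - \left(12 - 4\right) = 2 - 8 = -6$)
$g = -6$
$N 17 g = 6 \cdot 17 \left(-6\right) = 102 \left(-6\right) = -612$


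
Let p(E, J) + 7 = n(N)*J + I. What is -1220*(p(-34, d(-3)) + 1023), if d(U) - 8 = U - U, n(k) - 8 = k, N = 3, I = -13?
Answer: -1331020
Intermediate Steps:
n(k) = 8 + k
d(U) = 8 (d(U) = 8 + (U - U) = 8 + 0 = 8)
p(E, J) = -20 + 11*J (p(E, J) = -7 + ((8 + 3)*J - 13) = -7 + (11*J - 13) = -7 + (-13 + 11*J) = -20 + 11*J)
-1220*(p(-34, d(-3)) + 1023) = -1220*((-20 + 11*8) + 1023) = -1220*((-20 + 88) + 1023) = -1220*(68 + 1023) = -1220*1091 = -1331020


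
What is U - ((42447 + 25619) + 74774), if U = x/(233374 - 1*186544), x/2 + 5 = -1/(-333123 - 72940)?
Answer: -1358117743342114/9507965145 ≈ -1.4284e+5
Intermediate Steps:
x = -4060628/406063 (x = -10 + 2*(-1/(-333123 - 72940)) = -10 + 2*(-1/(-406063)) = -10 + 2*(-1*(-1/406063)) = -10 + 2*(1/406063) = -10 + 2/406063 = -4060628/406063 ≈ -10.000)
U = -2030314/9507965145 (U = -4060628/(406063*(233374 - 1*186544)) = -4060628/(406063*(233374 - 186544)) = -4060628/406063/46830 = -4060628/406063*1/46830 = -2030314/9507965145 ≈ -0.00021354)
U - ((42447 + 25619) + 74774) = -2030314/9507965145 - ((42447 + 25619) + 74774) = -2030314/9507965145 - (68066 + 74774) = -2030314/9507965145 - 1*142840 = -2030314/9507965145 - 142840 = -1358117743342114/9507965145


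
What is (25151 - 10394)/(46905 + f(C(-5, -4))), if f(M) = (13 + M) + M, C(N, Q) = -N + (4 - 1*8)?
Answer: 4919/15640 ≈ 0.31451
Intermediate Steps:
C(N, Q) = -4 - N (C(N, Q) = -N + (4 - 8) = -N - 4 = -4 - N)
f(M) = 13 + 2*M
(25151 - 10394)/(46905 + f(C(-5, -4))) = (25151 - 10394)/(46905 + (13 + 2*(-4 - 1*(-5)))) = 14757/(46905 + (13 + 2*(-4 + 5))) = 14757/(46905 + (13 + 2*1)) = 14757/(46905 + (13 + 2)) = 14757/(46905 + 15) = 14757/46920 = 14757*(1/46920) = 4919/15640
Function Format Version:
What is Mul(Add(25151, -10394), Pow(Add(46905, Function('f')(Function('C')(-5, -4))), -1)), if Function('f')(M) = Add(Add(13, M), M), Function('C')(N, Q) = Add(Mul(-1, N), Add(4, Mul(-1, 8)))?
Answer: Rational(4919, 15640) ≈ 0.31451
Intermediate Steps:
Function('C')(N, Q) = Add(-4, Mul(-1, N)) (Function('C')(N, Q) = Add(Mul(-1, N), Add(4, -8)) = Add(Mul(-1, N), -4) = Add(-4, Mul(-1, N)))
Function('f')(M) = Add(13, Mul(2, M))
Mul(Add(25151, -10394), Pow(Add(46905, Function('f')(Function('C')(-5, -4))), -1)) = Mul(Add(25151, -10394), Pow(Add(46905, Add(13, Mul(2, Add(-4, Mul(-1, -5))))), -1)) = Mul(14757, Pow(Add(46905, Add(13, Mul(2, Add(-4, 5)))), -1)) = Mul(14757, Pow(Add(46905, Add(13, Mul(2, 1))), -1)) = Mul(14757, Pow(Add(46905, Add(13, 2)), -1)) = Mul(14757, Pow(Add(46905, 15), -1)) = Mul(14757, Pow(46920, -1)) = Mul(14757, Rational(1, 46920)) = Rational(4919, 15640)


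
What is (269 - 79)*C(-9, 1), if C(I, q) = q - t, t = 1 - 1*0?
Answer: 0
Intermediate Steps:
t = 1 (t = 1 + 0 = 1)
C(I, q) = -1 + q (C(I, q) = q - 1*1 = q - 1 = -1 + q)
(269 - 79)*C(-9, 1) = (269 - 79)*(-1 + 1) = 190*0 = 0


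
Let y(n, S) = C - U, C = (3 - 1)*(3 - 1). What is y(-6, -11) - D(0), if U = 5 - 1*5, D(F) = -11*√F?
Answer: 4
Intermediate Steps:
U = 0 (U = 5 - 5 = 0)
C = 4 (C = 2*2 = 4)
y(n, S) = 4 (y(n, S) = 4 - 1*0 = 4 + 0 = 4)
y(-6, -11) - D(0) = 4 - (-11)*√0 = 4 - (-11)*0 = 4 - 1*0 = 4 + 0 = 4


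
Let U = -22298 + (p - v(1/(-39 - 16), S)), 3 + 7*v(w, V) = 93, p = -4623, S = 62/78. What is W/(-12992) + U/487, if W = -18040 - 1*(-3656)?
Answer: -739051/13636 ≈ -54.198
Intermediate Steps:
S = 31/39 (S = 62*(1/78) = 31/39 ≈ 0.79487)
v(w, V) = 90/7 (v(w, V) = -3/7 + (⅐)*93 = -3/7 + 93/7 = 90/7)
U = -188537/7 (U = -22298 + (-4623 - 1*90/7) = -22298 + (-4623 - 90/7) = -22298 - 32451/7 = -188537/7 ≈ -26934.)
W = -14384 (W = -18040 + 3656 = -14384)
W/(-12992) + U/487 = -14384/(-12992) - 188537/7/487 = -14384*(-1/12992) - 188537/7*1/487 = 31/28 - 188537/3409 = -739051/13636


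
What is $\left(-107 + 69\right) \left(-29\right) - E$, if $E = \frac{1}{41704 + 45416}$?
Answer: $\frac{96006239}{87120} \approx 1102.0$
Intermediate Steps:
$E = \frac{1}{87120} \approx 1.1478 \cdot 10^{-5}$
$\left(-107 + 69\right) \left(-29\right) - E = \left(-107 + 69\right) \left(-29\right) - \frac{1}{87120} = \left(-38\right) \left(-29\right) - \frac{1}{87120} = 1102 - \frac{1}{87120} = \frac{96006239}{87120}$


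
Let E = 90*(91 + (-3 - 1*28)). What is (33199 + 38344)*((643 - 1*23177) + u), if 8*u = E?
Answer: -1563858437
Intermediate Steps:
E = 5400 (E = 90*(91 + (-3 - 28)) = 90*(91 - 31) = 90*60 = 5400)
u = 675 (u = (⅛)*5400 = 675)
(33199 + 38344)*((643 - 1*23177) + u) = (33199 + 38344)*((643 - 1*23177) + 675) = 71543*((643 - 23177) + 675) = 71543*(-22534 + 675) = 71543*(-21859) = -1563858437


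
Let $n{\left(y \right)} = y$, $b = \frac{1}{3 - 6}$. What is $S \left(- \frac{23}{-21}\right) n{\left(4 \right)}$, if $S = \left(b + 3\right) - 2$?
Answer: $\frac{184}{63} \approx 2.9206$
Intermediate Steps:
$b = - \frac{1}{3}$ ($b = \frac{1}{-3} = - \frac{1}{3} \approx -0.33333$)
$S = \frac{2}{3}$ ($S = \left(- \frac{1}{3} + 3\right) - 2 = \frac{8}{3} - 2 = \frac{2}{3} \approx 0.66667$)
$S \left(- \frac{23}{-21}\right) n{\left(4 \right)} = \frac{2 \left(- \frac{23}{-21}\right)}{3} \cdot 4 = \frac{2 \left(\left(-23\right) \left(- \frac{1}{21}\right)\right)}{3} \cdot 4 = \frac{2}{3} \cdot \frac{23}{21} \cdot 4 = \frac{46}{63} \cdot 4 = \frac{184}{63}$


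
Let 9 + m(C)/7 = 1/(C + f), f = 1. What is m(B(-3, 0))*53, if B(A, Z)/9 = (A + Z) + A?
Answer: -3346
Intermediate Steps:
B(A, Z) = 9*Z + 18*A (B(A, Z) = 9*((A + Z) + A) = 9*(Z + 2*A) = 9*Z + 18*A)
m(C) = -63 + 7/(1 + C) (m(C) = -63 + 7/(C + 1) = -63 + 7/(1 + C))
m(B(-3, 0))*53 = (7*(-8 - 9*(9*0 + 18*(-3)))/(1 + (9*0 + 18*(-3))))*53 = (7*(-8 - 9*(0 - 54))/(1 + (0 - 54)))*53 = (7*(-8 - 9*(-54))/(1 - 54))*53 = (7*(-8 + 486)/(-53))*53 = (7*(-1/53)*478)*53 = -3346/53*53 = -3346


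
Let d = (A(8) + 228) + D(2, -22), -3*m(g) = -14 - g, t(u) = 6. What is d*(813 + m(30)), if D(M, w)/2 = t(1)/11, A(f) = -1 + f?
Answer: 6448351/33 ≈ 1.9540e+5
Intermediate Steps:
m(g) = 14/3 + g/3 (m(g) = -(-14 - g)/3 = 14/3 + g/3)
D(M, w) = 12/11 (D(M, w) = 2*(6/11) = 12/11)
d = 2597/11 (d = ((-1 + 8) + 228) + 12/11 = (7 + 228) + 12/11 = 235 + 12/11 = 2597/11 ≈ 236.09)
d*(813 + m(30)) = 2597*(813 + (14/3 + (1/3)*30))/11 = 2597*(813 + (14/3 + 10))/11 = 2597*(813 + 44/3)/11 = (2597/11)*(2483/3) = 6448351/33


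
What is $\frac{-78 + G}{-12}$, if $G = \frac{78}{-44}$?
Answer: $\frac{585}{88} \approx 6.6477$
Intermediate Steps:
$G = - \frac{39}{22}$ ($G = 78 \left(- \frac{1}{44}\right) = - \frac{39}{22} \approx -1.7727$)
$\frac{-78 + G}{-12} = \frac{-78 - \frac{39}{22}}{-12} = \left(- \frac{1}{12}\right) \left(- \frac{1755}{22}\right) = \frac{585}{88}$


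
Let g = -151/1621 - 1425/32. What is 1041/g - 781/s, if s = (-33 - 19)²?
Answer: -147820450625/6259102928 ≈ -23.617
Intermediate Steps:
s = 2704 (s = (-52)² = 2704)
g = -2314757/51872 (g = -151*1/1621 - 1425*1/32 = -151/1621 - 1425/32 = -2314757/51872 ≈ -44.624)
1041/g - 781/s = 1041/(-2314757/51872) - 781/2704 = 1041*(-51872/2314757) - 781*1/2704 = -53998752/2314757 - 781/2704 = -147820450625/6259102928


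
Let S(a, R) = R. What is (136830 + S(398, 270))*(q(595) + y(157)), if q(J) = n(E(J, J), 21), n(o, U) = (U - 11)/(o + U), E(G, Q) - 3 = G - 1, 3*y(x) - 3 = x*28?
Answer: 20706761400/103 ≈ 2.0104e+8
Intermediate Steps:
y(x) = 1 + 28*x/3 (y(x) = 1 + (x*28)/3 = 1 + (28*x)/3 = 1 + 28*x/3)
E(G, Q) = 2 + G (E(G, Q) = 3 + (G - 1) = 3 + (-1 + G) = 2 + G)
n(o, U) = (-11 + U)/(U + o)
q(J) = 10/(23 + J) (q(J) = (-11 + 21)/(21 + (2 + J)) = 10/(23 + J))
(136830 + S(398, 270))*(q(595) + y(157)) = (136830 + 270)*(10/(23 + 595) + (1 + (28/3)*157)) = 137100*(10/618 + (1 + 4396/3)) = 137100*(10*(1/618) + 4399/3) = 137100*(5/309 + 4399/3) = 137100*(151034/103) = 20706761400/103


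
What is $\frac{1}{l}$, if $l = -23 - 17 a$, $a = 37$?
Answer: $- \frac{1}{652} \approx -0.0015337$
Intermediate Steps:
$l = -652$ ($l = -23 - 629 = -652$)
$\frac{1}{l} = \frac{1}{-652} = - \frac{1}{652}$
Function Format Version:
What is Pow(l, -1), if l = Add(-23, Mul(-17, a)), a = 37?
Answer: Rational(-1, 652) ≈ -0.0015337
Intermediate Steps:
l = -652 (l = Add(-23, Mul(-17, 37)) = Add(-23, -629) = -652)
Pow(l, -1) = Pow(-652, -1) = Rational(-1, 652)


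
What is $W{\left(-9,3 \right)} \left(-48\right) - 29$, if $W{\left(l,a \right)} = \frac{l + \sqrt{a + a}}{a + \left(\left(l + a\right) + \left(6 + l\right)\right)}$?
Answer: $-101 + 8 \sqrt{6} \approx -81.404$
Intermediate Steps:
$W{\left(l,a \right)} = \frac{l + \sqrt{2} \sqrt{a}}{6 + 2 a + 2 l}$ ($W{\left(l,a \right)} = \frac{l + \sqrt{2 a}}{a + \left(\left(a + l\right) + \left(6 + l\right)\right)} = \frac{l + \sqrt{2} \sqrt{a}}{a + \left(6 + a + 2 l\right)} = \frac{l + \sqrt{2} \sqrt{a}}{6 + 2 a + 2 l}$)
$W{\left(-9,3 \right)} \left(-48\right) - 29 = \frac{-9 + \sqrt{2} \sqrt{3}}{2 \left(3 + 3 - 9\right)} \left(-48\right) - 29 = \frac{-9 + \sqrt{6}}{2 \left(-3\right)} \left(-48\right) - 29 = \frac{1}{2} \left(- \frac{1}{3}\right) \left(-9 + \sqrt{6}\right) \left(-48\right) - 29 = \left(\frac{3}{2} - \frac{\sqrt{6}}{6}\right) \left(-48\right) - 29 = \left(-72 + 8 \sqrt{6}\right) - 29 = -101 + 8 \sqrt{6}$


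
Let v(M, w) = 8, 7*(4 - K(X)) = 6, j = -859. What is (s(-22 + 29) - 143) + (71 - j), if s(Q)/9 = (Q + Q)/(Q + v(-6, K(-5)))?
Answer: 3977/5 ≈ 795.40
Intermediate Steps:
K(X) = 22/7 (K(X) = 4 - ⅐*6 = 4 - 6/7 = 22/7)
s(Q) = 18*Q/(8 + Q) (s(Q) = 9*((Q + Q)/(Q + 8)) = 9*((2*Q)/(8 + Q)) = 9*(2*Q/(8 + Q)) = 18*Q/(8 + Q))
(s(-22 + 29) - 143) + (71 - j) = (18*(-22 + 29)/(8 + (-22 + 29)) - 143) + (71 - 1*(-859)) = (18*7/(8 + 7) - 143) + (71 + 859) = (18*7/15 - 143) + 930 = (18*7*(1/15) - 143) + 930 = (42/5 - 143) + 930 = -673/5 + 930 = 3977/5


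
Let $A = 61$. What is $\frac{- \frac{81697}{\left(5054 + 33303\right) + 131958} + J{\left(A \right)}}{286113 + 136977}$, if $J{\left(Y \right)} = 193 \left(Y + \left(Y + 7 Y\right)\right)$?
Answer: $\frac{9022992379}{36029286675} \approx 0.25043$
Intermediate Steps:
$J{\left(Y \right)} = 1737 Y$ ($J{\left(Y \right)} = 193 \left(Y + 8 Y\right) = 193 \cdot 9 Y = 1737 Y$)
$\frac{- \frac{81697}{\left(5054 + 33303\right) + 131958} + J{\left(A \right)}}{286113 + 136977} = \frac{- \frac{81697}{\left(5054 + 33303\right) + 131958} + 1737 \cdot 61}{286113 + 136977} = \frac{- \frac{81697}{38357 + 131958} + 105957}{423090} = \left(- \frac{81697}{170315} + 105957\right) \frac{1}{423090} = \frac{18045984758}{170315} \cdot \frac{1}{423090} = \frac{9022992379}{36029286675}$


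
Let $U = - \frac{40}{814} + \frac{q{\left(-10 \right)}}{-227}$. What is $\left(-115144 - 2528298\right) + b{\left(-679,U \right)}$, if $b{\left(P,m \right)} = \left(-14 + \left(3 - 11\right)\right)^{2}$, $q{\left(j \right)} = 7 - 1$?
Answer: $-2642958$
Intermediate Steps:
$q{\left(j \right)} = 6$
$U = - \frac{6982}{92389}$ ($U = - \frac{40}{814} + \frac{6}{-227} = \left(-40\right) \frac{1}{814} + 6 \left(- \frac{1}{227}\right) = - \frac{20}{407} - \frac{6}{227} = - \frac{6982}{92389} \approx -0.075572$)
$b{\left(P,m \right)} = 484$ ($b{\left(P,m \right)} = \left(-14 + \left(3 - 11\right)\right)^{2} = \left(-14 - 8\right)^{2} = \left(-22\right)^{2} = 484$)
$\left(-115144 - 2528298\right) + b{\left(-679,U \right)} = \left(-115144 - 2528298\right) + 484 = -2643442 + 484 = -2642958$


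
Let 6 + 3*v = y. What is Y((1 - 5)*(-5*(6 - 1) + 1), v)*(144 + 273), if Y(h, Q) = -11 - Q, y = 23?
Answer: -6950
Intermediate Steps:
v = 17/3 (v = -2 + (⅓)*23 = -2 + 23/3 = 17/3 ≈ 5.6667)
Y((1 - 5)*(-5*(6 - 1) + 1), v)*(144 + 273) = (-11 - 1*17/3)*(144 + 273) = (-11 - 17/3)*417 = -50/3*417 = -6950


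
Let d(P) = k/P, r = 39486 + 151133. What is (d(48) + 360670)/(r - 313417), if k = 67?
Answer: -17312227/5894304 ≈ -2.9371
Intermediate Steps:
r = 190619
d(P) = 67/P
(d(48) + 360670)/(r - 313417) = (67/48 + 360670)/(190619 - 313417) = (67*(1/48) + 360670)/(-122798) = (67/48 + 360670)*(-1/122798) = (17312227/48)*(-1/122798) = -17312227/5894304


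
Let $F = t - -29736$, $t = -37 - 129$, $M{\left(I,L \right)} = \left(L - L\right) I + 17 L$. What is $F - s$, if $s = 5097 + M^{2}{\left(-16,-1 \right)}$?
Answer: $24184$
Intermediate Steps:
$M{\left(I,L \right)} = 17 L$ ($M{\left(I,L \right)} = 0 I + 17 L = 0 + 17 L = 17 L$)
$t = -166$
$F = 29570$ ($F = -166 - -29736 = -166 + 29736 = 29570$)
$s = 5386$ ($s = 5097 + \left(17 \left(-1\right)\right)^{2} = 5097 + \left(-17\right)^{2} = 5097 + 289 = 5386$)
$F - s = 29570 - 5386 = 24184$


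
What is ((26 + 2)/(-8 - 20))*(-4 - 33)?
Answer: 37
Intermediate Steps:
((26 + 2)/(-8 - 20))*(-4 - 33) = (28/(-28))*(-37) = (28*(-1/28))*(-37) = -1*(-37) = 37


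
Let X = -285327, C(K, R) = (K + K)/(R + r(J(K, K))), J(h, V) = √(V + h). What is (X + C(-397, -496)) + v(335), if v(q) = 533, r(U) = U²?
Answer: -183691733/645 ≈ -2.8479e+5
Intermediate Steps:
C(K, R) = 2*K/(R + 2*K) (C(K, R) = (K + K)/(R + (√(K + K))²) = (2*K)/(R + (√(2*K))²) = (2*K)/(R + (√2*√K)²) = (2*K)/(R + 2*K) = 2*K/(R + 2*K))
(X + C(-397, -496)) + v(335) = (-285327 + 2*(-397)/(-496 + 2*(-397))) + 533 = (-285327 + 2*(-397)/(-496 - 794)) + 533 = (-285327 + 2*(-397)/(-1290)) + 533 = (-285327 + 2*(-397)*(-1/1290)) + 533 = (-285327 + 397/645) + 533 = -184035518/645 + 533 = -183691733/645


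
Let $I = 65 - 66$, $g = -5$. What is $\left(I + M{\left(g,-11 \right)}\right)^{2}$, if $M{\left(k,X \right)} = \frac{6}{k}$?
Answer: $\frac{121}{25} \approx 4.84$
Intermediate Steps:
$I = -1$
$\left(I + M{\left(g,-11 \right)}\right)^{2} = \left(-1 + \frac{6}{-5}\right)^{2} = \left(-1 + 6 \left(- \frac{1}{5}\right)\right)^{2} = \left(-1 - \frac{6}{5}\right)^{2} = \left(- \frac{11}{5}\right)^{2} = \frac{121}{25}$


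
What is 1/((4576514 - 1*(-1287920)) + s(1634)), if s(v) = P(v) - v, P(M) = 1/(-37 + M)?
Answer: 1597/9362891601 ≈ 1.7057e-7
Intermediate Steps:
s(v) = 1/(-37 + v) - v
1/((4576514 - 1*(-1287920)) + s(1634)) = 1/((4576514 - 1*(-1287920)) + (1 - 1*1634*(-37 + 1634))/(-37 + 1634)) = 1/((4576514 + 1287920) + (1 - 1*1634*1597)/1597) = 1/(5864434 + (1 - 2609498)/1597) = 1/(5864434 + (1/1597)*(-2609497)) = 1/(5864434 - 2609497/1597) = 1/(9362891601/1597) = 1597/9362891601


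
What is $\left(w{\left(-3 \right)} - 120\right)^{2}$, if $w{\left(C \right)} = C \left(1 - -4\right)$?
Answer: $18225$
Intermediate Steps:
$w{\left(C \right)} = 5 C$ ($w{\left(C \right)} = C \left(1 + 4\right) = C 5 = 5 C$)
$\left(w{\left(-3 \right)} - 120\right)^{2} = \left(5 \left(-3\right) - 120\right)^{2} = \left(-15 - 120\right)^{2} = \left(-135\right)^{2} = 18225$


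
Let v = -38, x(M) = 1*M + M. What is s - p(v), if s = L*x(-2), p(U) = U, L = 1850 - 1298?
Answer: -2170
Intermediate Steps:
x(M) = 2*M (x(M) = M + M = 2*M)
L = 552
s = -2208 (s = 552*(2*(-2)) = 552*(-4) = -2208)
s - p(v) = -2208 - 1*(-38) = -2208 + 38 = -2170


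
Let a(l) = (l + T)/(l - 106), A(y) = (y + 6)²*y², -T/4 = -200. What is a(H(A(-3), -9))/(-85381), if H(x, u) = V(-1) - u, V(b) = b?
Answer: 404/4183669 ≈ 9.6566e-5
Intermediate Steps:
T = 800 (T = -4*(-200) = 800)
A(y) = y²*(6 + y)² (A(y) = (6 + y)²*y² = y²*(6 + y)²)
H(x, u) = -1 - u
a(l) = (800 + l)/(-106 + l) (a(l) = (l + 800)/(l - 106) = (800 + l)/(-106 + l))
a(H(A(-3), -9))/(-85381) = ((800 + (-1 - 1*(-9)))/(-106 + (-1 - 1*(-9))))/(-85381) = ((800 + (-1 + 9))/(-106 + (-1 + 9)))*(-1/85381) = ((800 + 8)/(-106 + 8))*(-1/85381) = (808/(-98))*(-1/85381) = -1/98*808*(-1/85381) = -404/49*(-1/85381) = 404/4183669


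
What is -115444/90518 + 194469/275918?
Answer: -7125066325/12487772762 ≈ -0.57056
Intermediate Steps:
-115444/90518 + 194469/275918 = -115444*1/90518 + 194469*(1/275918) = -57722/45259 + 194469/275918 = -7125066325/12487772762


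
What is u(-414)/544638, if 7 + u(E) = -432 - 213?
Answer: -326/272319 ≈ -0.0011971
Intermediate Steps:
u(E) = -652 (u(E) = -7 + (-432 - 213) = -7 - 645 = -652)
u(-414)/544638 = -652/544638 = -652*1/544638 = -326/272319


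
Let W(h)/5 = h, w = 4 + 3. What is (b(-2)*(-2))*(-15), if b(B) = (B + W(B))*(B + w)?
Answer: -1800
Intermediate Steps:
w = 7
W(h) = 5*h
b(B) = 6*B*(7 + B) (b(B) = (B + 5*B)*(B + 7) = (6*B)*(7 + B) = 6*B*(7 + B))
(b(-2)*(-2))*(-15) = ((6*(-2)*(7 - 2))*(-2))*(-15) = ((6*(-2)*5)*(-2))*(-15) = -60*(-2)*(-15) = 120*(-15) = -1800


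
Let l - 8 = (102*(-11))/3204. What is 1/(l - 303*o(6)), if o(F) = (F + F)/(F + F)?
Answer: -534/157717 ≈ -0.0033858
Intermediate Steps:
o(F) = 1 (o(F) = (2*F)/((2*F)) = (2*F)*(1/(2*F)) = 1)
l = 4085/534 (l = 8 + (102*(-11))/3204 = 8 - 1122*1/3204 = 8 - 187/534 = 4085/534 ≈ 7.6498)
1/(l - 303*o(6)) = 1/(4085/534 - 303*1) = 1/(4085/534 - 303) = 1/(-157717/534) = -534/157717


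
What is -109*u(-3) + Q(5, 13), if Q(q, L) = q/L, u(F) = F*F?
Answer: -12748/13 ≈ -980.62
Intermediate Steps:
u(F) = F²
-109*u(-3) + Q(5, 13) = -109*(-3)² + 5/13 = -109*9 + 5*(1/13) = -981 + 5/13 = -12748/13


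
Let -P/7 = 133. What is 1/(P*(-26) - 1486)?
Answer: 1/22720 ≈ 4.4014e-5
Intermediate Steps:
P = -931 (P = -7*133 = -931)
1/(P*(-26) - 1486) = 1/(-931*(-26) - 1486) = 1/(24206 - 1486) = 1/22720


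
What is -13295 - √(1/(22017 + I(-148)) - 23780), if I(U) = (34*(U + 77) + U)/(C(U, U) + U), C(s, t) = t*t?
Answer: -13295 - I*√3093021992579636590/11404745 ≈ -13295.0 - 154.21*I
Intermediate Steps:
C(s, t) = t²
I(U) = (2618 + 35*U)/(U + U²) (I(U) = (34*(U + 77) + U)/(U² + U) = (34*(77 + U) + U)/(U + U²) = ((2618 + 34*U) + U)/(U + U²) = (2618 + 35*U)/(U + U²))
-13295 - √(1/(22017 + I(-148)) - 23780) = -13295 - √(1/(22017 + 7*(374 + 5*(-148))/(-148*(1 - 148))) - 23780) = -13295 - √(1/(22017 + 7*(-1/148)*(374 - 740)/(-147)) - 23780) = -13295 - √(1/(22017 + 7*(-1/148)*(-1/147)*(-366)) - 23780) = -13295 - √(1/(22017 - 61/518) - 23780) = -13295 - √(1/(11404745/518) - 23780) = -13295 - √(518/11404745 - 23780) = -13295 - √(-271204835582/11404745) = -13295 - I*√3093021992579636590/11404745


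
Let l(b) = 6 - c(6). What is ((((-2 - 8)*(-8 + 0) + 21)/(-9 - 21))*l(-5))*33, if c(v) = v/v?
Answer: -1111/2 ≈ -555.50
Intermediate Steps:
c(v) = 1
l(b) = 5 (l(b) = 6 - 1*1 = 6 - 1 = 5)
((((-2 - 8)*(-8 + 0) + 21)/(-9 - 21))*l(-5))*33 = ((((-2 - 8)*(-8 + 0) + 21)/(-9 - 21))*5)*33 = (((-10*(-8) + 21)/(-30))*5)*33 = (((80 + 21)*(-1/30))*5)*33 = ((101*(-1/30))*5)*33 = -101/30*5*33 = -101/6*33 = -1111/2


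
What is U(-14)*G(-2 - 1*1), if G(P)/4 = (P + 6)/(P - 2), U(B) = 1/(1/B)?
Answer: 168/5 ≈ 33.600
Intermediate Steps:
U(B) = B
G(P) = 4*(6 + P)/(-2 + P) (G(P) = 4*((P + 6)/(P - 2)) = 4*((6 + P)/(-2 + P)) = 4*(6 + P)/(-2 + P))
U(-14)*G(-2 - 1*1) = -56*(6 + (-2 - 1*1))/(-2 + (-2 - 1*1)) = -56*(6 + (-2 - 1))/(-2 + (-2 - 1)) = -56*(6 - 3)/(-2 - 3) = -56*3/(-5) = -56*(-1)*3/5 = -14*(-12/5) = 168/5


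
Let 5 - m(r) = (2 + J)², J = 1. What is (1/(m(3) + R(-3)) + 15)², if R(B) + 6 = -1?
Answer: 26896/121 ≈ 222.28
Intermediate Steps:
R(B) = -7 (R(B) = -6 - 1 = -7)
m(r) = -4 (m(r) = 5 - (2 + 1)² = 5 - 1*3² = 5 - 1*9 = 5 - 9 = -4)
(1/(m(3) + R(-3)) + 15)² = (1/(-4 - 7) + 15)² = (1/(-11) + 15)² = (-1/11 + 15)² = (164/11)² = 26896/121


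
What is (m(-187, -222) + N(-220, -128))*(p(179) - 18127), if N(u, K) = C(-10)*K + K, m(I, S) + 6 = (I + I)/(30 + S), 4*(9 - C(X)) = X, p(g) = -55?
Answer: 1399913999/48 ≈ 2.9165e+7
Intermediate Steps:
C(X) = 9 - X/4
m(I, S) = -6 + 2*I/(30 + S) (m(I, S) = -6 + (I + I)/(30 + S) = -6 + (2*I)/(30 + S) = -6 + 2*I/(30 + S))
N(u, K) = 25*K/2 (N(u, K) = (9 - ¼*(-10))*K + K = (9 + 5/2)*K + K = 23*K/2 + K = 25*K/2)
(m(-187, -222) + N(-220, -128))*(p(179) - 18127) = (2*(-90 - 187 - 3*(-222))/(30 - 222) + (25/2)*(-128))*(-55 - 18127) = (2*(-90 - 187 + 666)/(-192) - 1600)*(-18182) = (2*(-1/192)*389 - 1600)*(-18182) = (-389/96 - 1600)*(-18182) = -153989/96*(-18182) = 1399913999/48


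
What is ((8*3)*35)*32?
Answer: 26880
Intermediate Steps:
((8*3)*35)*32 = (24*35)*32 = 840*32 = 26880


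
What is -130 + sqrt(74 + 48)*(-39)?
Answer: -130 - 39*sqrt(122) ≈ -560.77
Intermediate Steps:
-130 + sqrt(74 + 48)*(-39) = -130 + sqrt(122)*(-39) = -130 - 39*sqrt(122)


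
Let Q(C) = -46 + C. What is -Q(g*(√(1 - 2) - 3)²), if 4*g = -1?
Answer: 48 - 3*I/2 ≈ 48.0 - 1.5*I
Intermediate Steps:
g = -¼ (g = (¼)*(-1) = -¼ ≈ -0.25000)
-Q(g*(√(1 - 2) - 3)²) = -(-46 - (√(1 - 2) - 3)²/4) = -(-46 - (√(-1) - 3)²/4) = -(-46 - (I - 3)²/4) = -(-46 - (-3 + I)²/4) = 46 + (-3 + I)²/4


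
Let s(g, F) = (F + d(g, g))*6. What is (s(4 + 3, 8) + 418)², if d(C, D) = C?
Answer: 258064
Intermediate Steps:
s(g, F) = 6*F + 6*g (s(g, F) = (F + g)*6 = 6*F + 6*g)
(s(4 + 3, 8) + 418)² = ((6*8 + 6*(4 + 3)) + 418)² = ((48 + 6*7) + 418)² = ((48 + 42) + 418)² = (90 + 418)² = 508² = 258064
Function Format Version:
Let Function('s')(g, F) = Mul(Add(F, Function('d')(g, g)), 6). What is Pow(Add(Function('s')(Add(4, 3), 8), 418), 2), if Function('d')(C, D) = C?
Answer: 258064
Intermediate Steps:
Function('s')(g, F) = Add(Mul(6, F), Mul(6, g)) (Function('s')(g, F) = Mul(Add(F, g), 6) = Add(Mul(6, F), Mul(6, g)))
Pow(Add(Function('s')(Add(4, 3), 8), 418), 2) = Pow(Add(Add(Mul(6, 8), Mul(6, Add(4, 3))), 418), 2) = Pow(Add(Add(48, Mul(6, 7)), 418), 2) = Pow(Add(Add(48, 42), 418), 2) = Pow(Add(90, 418), 2) = Pow(508, 2) = 258064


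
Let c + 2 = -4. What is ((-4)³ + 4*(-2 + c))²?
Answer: 9216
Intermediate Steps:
c = -6 (c = -2 - 4 = -6)
((-4)³ + 4*(-2 + c))² = ((-4)³ + 4*(-2 - 6))² = (-64 + 4*(-8))² = (-64 - 32)² = (-96)² = 9216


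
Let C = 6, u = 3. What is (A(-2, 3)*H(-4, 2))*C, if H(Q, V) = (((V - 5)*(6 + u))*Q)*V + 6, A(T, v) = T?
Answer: -2664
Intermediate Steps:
H(Q, V) = 6 + Q*V*(-45 + 9*V) (H(Q, V) = (((V - 5)*(6 + 3))*Q)*V + 6 = (((-5 + V)*9)*Q)*V + 6 = ((-45 + 9*V)*Q)*V + 6 = (Q*(-45 + 9*V))*V + 6 = Q*V*(-45 + 9*V) + 6 = 6 + Q*V*(-45 + 9*V))
(A(-2, 3)*H(-4, 2))*C = -2*(6 - 45*(-4)*2 + 9*(-4)*2**2)*6 = -2*(6 + 360 + 9*(-4)*4)*6 = -2*(6 + 360 - 144)*6 = -2*222*6 = -444*6 = -2664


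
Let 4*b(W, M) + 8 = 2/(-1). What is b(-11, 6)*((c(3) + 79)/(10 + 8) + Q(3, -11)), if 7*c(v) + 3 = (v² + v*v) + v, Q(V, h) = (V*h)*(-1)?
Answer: -23645/252 ≈ -93.829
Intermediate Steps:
Q(V, h) = -V*h
c(v) = -3/7 + v/7 + 2*v²/7 (c(v) = -3/7 + ((v² + v*v) + v)/7 = -3/7 + ((v² + v²) + v)/7 = -3/7 + (2*v² + v)/7 = -3/7 + (v + 2*v²)/7 = -3/7 + (v/7 + 2*v²/7) = -3/7 + v/7 + 2*v²/7)
b(W, M) = -5/2 (b(W, M) = -2 + (2/(-1))/4 = -2 + (2*(-1))/4 = -2 + (¼)*(-2) = -2 - ½ = -5/2)
b(-11, 6)*((c(3) + 79)/(10 + 8) + Q(3, -11)) = -5*(((-3/7 + (⅐)*3 + (2/7)*3²) + 79)/(10 + 8) - 1*3*(-11))/2 = -5*(((-3/7 + 3/7 + (2/7)*9) + 79)/18 + 33)/2 = -5*(((-3/7 + 3/7 + 18/7) + 79)*(1/18) + 33)/2 = -5*((18/7 + 79)*(1/18) + 33)/2 = -5*((571/7)*(1/18) + 33)/2 = -5*(571/126 + 33)/2 = -5/2*4729/126 = -23645/252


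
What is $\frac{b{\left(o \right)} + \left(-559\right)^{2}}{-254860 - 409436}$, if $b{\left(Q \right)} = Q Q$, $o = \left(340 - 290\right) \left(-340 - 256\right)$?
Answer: $- \frac{888352481}{664296} \approx -1337.3$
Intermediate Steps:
$o = -29800$ ($o = 50 \left(-596\right) = -29800$)
$b{\left(Q \right)} = Q^{2}$
$\frac{b{\left(o \right)} + \left(-559\right)^{2}}{-254860 - 409436} = \frac{\left(-29800\right)^{2} + \left(-559\right)^{2}}{-254860 - 409436} = \frac{888040000 + 312481}{-664296} = 888352481 \left(- \frac{1}{664296}\right) = - \frac{888352481}{664296}$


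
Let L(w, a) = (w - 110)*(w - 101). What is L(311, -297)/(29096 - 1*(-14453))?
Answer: 42210/43549 ≈ 0.96925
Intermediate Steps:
L(w, a) = (-110 + w)*(-101 + w)
L(311, -297)/(29096 - 1*(-14453)) = (11110 + 311² - 211*311)/(29096 - 1*(-14453)) = (11110 + 96721 - 65621)/(29096 + 14453) = 42210/43549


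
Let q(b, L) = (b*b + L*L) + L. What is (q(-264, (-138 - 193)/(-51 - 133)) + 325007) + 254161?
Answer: 21968110049/33856 ≈ 6.4887e+5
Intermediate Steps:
q(b, L) = L + L**2 + b**2 (q(b, L) = (b**2 + L**2) + L = (L**2 + b**2) + L = L + L**2 + b**2)
(q(-264, (-138 - 193)/(-51 - 133)) + 325007) + 254161 = (((-138 - 193)/(-51 - 133) + ((-138 - 193)/(-51 - 133))**2 + (-264)**2) + 325007) + 254161 = ((-331/(-184) + (-331/(-184))**2 + 69696) + 325007) + 254161 = ((-331*(-1/184) + (-331*(-1/184))**2 + 69696) + 325007) + 254161 = ((331/184 + (331/184)**2 + 69696) + 325007) + 254161 = ((331/184 + 109561/33856 + 69696) + 325007) + 254161 = (2359798241/33856 + 325007) + 254161 = 13363235233/33856 + 254161 = 21968110049/33856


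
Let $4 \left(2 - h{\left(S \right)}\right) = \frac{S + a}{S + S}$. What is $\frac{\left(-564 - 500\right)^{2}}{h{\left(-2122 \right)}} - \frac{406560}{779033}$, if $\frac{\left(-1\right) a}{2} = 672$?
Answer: $\frac{7485901738015904}{11874800019} \approx 6.304 \cdot 10^{5}$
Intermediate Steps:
$a = -1344$ ($a = \left(-2\right) 672 = -1344$)
$h{\left(S \right)} = 2 - \frac{-1344 + S}{8 S}$ ($h{\left(S \right)} = 2 - \frac{\left(S - 1344\right) \frac{1}{S + S}}{4} = 2 - \frac{\left(-1344 + S\right) \frac{1}{2 S}}{4} = 2 - \frac{\frac{1}{2} \frac{1}{S} \left(-1344 + S\right)}{4} = 2 - \frac{-1344 + S}{8 S}$)
$\frac{\left(-564 - 500\right)^{2}}{h{\left(-2122 \right)}} - \frac{406560}{779033} = \frac{\left(-564 - 500\right)^{2}}{\frac{15}{8} + \frac{168}{-2122}} - \frac{406560}{779033} = \frac{\left(-1064\right)^{2}}{\frac{15}{8} + 168 \left(- \frac{1}{2122}\right)} - \frac{406560}{779033} = \frac{1132096}{\frac{15}{8} - \frac{84}{1061}} - \frac{406560}{779033} = \frac{1132096}{\frac{15243}{8488}} - \frac{406560}{779033} = 1132096 \cdot \frac{8488}{15243} - \frac{406560}{779033} = \frac{9609230848}{15243} - \frac{406560}{779033} = \frac{7485901738015904}{11874800019}$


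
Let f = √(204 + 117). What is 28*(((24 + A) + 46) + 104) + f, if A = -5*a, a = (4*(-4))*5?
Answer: 16072 + √321 ≈ 16090.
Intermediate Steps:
a = -80 (a = -16*5 = -80)
A = 400 (A = -5*(-80) = 400)
f = √321 ≈ 17.916
28*(((24 + A) + 46) + 104) + f = 28*(((24 + 400) + 46) + 104) + √321 = 28*((424 + 46) + 104) + √321 = 28*(470 + 104) + √321 = 28*574 + √321 = 16072 + √321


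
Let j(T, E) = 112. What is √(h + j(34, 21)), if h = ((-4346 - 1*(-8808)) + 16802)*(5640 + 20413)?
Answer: 8*√8656111 ≈ 23537.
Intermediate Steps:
h = 553990992 (h = ((-4346 + 8808) + 16802)*26053 = (4462 + 16802)*26053 = 21264*26053 = 553990992)
√(h + j(34, 21)) = √(553990992 + 112) = √553991104 = 8*√8656111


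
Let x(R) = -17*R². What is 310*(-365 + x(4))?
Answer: -197470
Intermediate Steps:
310*(-365 + x(4)) = 310*(-365 - 17*4²) = 310*(-365 - 17*16) = 310*(-365 - 272) = 310*(-637) = -197470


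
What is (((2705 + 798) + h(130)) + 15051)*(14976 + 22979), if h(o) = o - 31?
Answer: 707974615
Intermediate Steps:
h(o) = -31 + o
(((2705 + 798) + h(130)) + 15051)*(14976 + 22979) = (((2705 + 798) + (-31 + 130)) + 15051)*(14976 + 22979) = ((3503 + 99) + 15051)*37955 = (3602 + 15051)*37955 = 18653*37955 = 707974615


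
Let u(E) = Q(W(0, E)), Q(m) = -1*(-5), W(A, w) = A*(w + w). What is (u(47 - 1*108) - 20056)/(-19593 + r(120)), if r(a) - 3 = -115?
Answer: 20051/19705 ≈ 1.0176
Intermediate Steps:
r(a) = -112 (r(a) = 3 - 115 = -112)
W(A, w) = 2*A*w (W(A, w) = A*(2*w) = 2*A*w)
Q(m) = 5
u(E) = 5
(u(47 - 1*108) - 20056)/(-19593 + r(120)) = (5 - 20056)/(-19593 - 112) = -20051/(-19705) = -20051*(-1/19705) = 20051/19705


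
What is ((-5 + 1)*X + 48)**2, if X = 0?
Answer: 2304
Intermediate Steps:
((-5 + 1)*X + 48)**2 = ((-5 + 1)*0 + 48)**2 = (-4*0 + 48)**2 = (0 + 48)**2 = 48**2 = 2304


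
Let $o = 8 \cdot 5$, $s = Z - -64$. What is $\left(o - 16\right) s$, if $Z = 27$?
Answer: $2184$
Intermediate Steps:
$s = 91$ ($s = 27 - -64 = 27 + 64 = 91$)
$o = 40$
$\left(o - 16\right) s = \left(40 - 16\right) 91 = 24 \cdot 91 = 2184$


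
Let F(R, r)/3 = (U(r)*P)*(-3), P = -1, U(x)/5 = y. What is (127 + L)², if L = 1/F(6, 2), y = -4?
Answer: 522533881/32400 ≈ 16128.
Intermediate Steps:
U(x) = -20 (U(x) = 5*(-4) = -20)
F(R, r) = -180 (F(R, r) = 3*(-20*(-1)*(-3)) = 3*(20*(-3)) = 3*(-60) = -180)
L = -1/180 (L = 1/(-180) = -1/180 ≈ -0.0055556)
(127 + L)² = (127 - 1/180)² = (22859/180)² = 522533881/32400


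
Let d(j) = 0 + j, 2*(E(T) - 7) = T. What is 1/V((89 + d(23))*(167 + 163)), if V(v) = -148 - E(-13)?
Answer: -2/297 ≈ -0.0067340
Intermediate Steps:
E(T) = 7 + T/2
d(j) = j
V(v) = -297/2 (V(v) = -148 - (7 + (½)*(-13)) = -148 - (7 - 13/2) = -148 - 1*½ = -148 - ½ = -297/2)
1/V((89 + d(23))*(167 + 163)) = 1/(-297/2) = -2/297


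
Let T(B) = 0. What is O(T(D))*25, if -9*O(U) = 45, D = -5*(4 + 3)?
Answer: -125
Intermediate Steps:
D = -35 (D = -5*7 = -35)
O(U) = -5 (O(U) = -⅑*45 = -5)
O(T(D))*25 = -5*25 = -125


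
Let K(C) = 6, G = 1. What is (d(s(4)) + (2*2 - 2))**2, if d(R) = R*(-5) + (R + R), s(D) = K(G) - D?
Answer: 16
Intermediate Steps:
s(D) = 6 - D
d(R) = -3*R (d(R) = -5*R + 2*R = -3*R)
(d(s(4)) + (2*2 - 2))**2 = (-3*(6 - 1*4) + (2*2 - 2))**2 = (-3*(6 - 4) + (4 - 2))**2 = (-3*2 + 2)**2 = (-6 + 2)**2 = (-4)**2 = 16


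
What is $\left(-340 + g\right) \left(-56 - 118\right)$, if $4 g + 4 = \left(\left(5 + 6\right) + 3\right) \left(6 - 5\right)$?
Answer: $58725$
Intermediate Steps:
$g = \frac{5}{2}$ ($g = -1 + \frac{\left(\left(5 + 6\right) + 3\right) \left(6 - 5\right)}{4} = -1 + \frac{\left(11 + 3\right) 1}{4} = -1 + \frac{14 \cdot 1}{4} = -1 + \frac{1}{4} \cdot 14 = -1 + \frac{7}{2} = \frac{5}{2} \approx 2.5$)
$\left(-340 + g\right) \left(-56 - 118\right) = \left(-340 + \frac{5}{2}\right) \left(-56 - 118\right) = \left(- \frac{675}{2}\right) \left(-174\right) = 58725$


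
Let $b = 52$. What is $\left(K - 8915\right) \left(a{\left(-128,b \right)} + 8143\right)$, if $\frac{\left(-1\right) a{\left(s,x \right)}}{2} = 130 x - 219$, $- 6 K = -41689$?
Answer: $\frac{58285139}{6} \approx 9.7142 \cdot 10^{6}$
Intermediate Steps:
$K = \frac{41689}{6}$ ($K = \left(- \frac{1}{6}\right) \left(-41689\right) = \frac{41689}{6} \approx 6948.2$)
$a{\left(s,x \right)} = 438 - 260 x$ ($a{\left(s,x \right)} = - 2 \left(130 x - 219\right) = - 2 \left(-219 + 130 x\right) = 438 - 260 x$)
$\left(K - 8915\right) \left(a{\left(-128,b \right)} + 8143\right) = \left(\frac{41689}{6} - 8915\right) \left(\left(438 - 13520\right) + 8143\right) = - \frac{11801 \left(\left(438 - 13520\right) + 8143\right)}{6} = - \frac{11801 \left(-13082 + 8143\right)}{6} = \left(- \frac{11801}{6}\right) \left(-4939\right) = \frac{58285139}{6}$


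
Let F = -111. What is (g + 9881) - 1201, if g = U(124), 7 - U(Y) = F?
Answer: 8798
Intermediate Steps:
U(Y) = 118 (U(Y) = 7 - 1*(-111) = 7 + 111 = 118)
g = 118
(g + 9881) - 1201 = (118 + 9881) - 1201 = 9999 - 1201 = 8798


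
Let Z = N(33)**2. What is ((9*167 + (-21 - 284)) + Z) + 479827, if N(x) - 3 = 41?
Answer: 482961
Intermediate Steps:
N(x) = 44 (N(x) = 3 + 41 = 44)
Z = 1936 (Z = 44**2 = 1936)
((9*167 + (-21 - 284)) + Z) + 479827 = ((9*167 + (-21 - 284)) + 1936) + 479827 = ((1503 - 305) + 1936) + 479827 = (1198 + 1936) + 479827 = 3134 + 479827 = 482961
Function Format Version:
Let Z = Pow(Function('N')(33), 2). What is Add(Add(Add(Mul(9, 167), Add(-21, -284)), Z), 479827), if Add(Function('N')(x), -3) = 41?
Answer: 482961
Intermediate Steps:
Function('N')(x) = 44 (Function('N')(x) = Add(3, 41) = 44)
Z = 1936 (Z = Pow(44, 2) = 1936)
Add(Add(Add(Mul(9, 167), Add(-21, -284)), Z), 479827) = Add(Add(Add(Mul(9, 167), Add(-21, -284)), 1936), 479827) = Add(Add(Add(1503, -305), 1936), 479827) = Add(Add(1198, 1936), 479827) = Add(3134, 479827) = 482961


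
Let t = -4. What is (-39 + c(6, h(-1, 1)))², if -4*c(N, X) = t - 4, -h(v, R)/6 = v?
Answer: 1369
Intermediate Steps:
h(v, R) = -6*v
c(N, X) = 2 (c(N, X) = -(-4 - 4)/4 = -¼*(-8) = 2)
(-39 + c(6, h(-1, 1)))² = (-39 + 2)² = (-37)² = 1369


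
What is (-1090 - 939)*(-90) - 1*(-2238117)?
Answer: 2420727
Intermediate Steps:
(-1090 - 939)*(-90) - 1*(-2238117) = -2029*(-90) + 2238117 = 182610 + 2238117 = 2420727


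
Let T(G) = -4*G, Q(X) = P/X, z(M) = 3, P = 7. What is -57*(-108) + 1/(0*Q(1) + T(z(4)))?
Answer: 73871/12 ≈ 6155.9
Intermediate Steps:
Q(X) = 7/X
-57*(-108) + 1/(0*Q(1) + T(z(4))) = -57*(-108) + 1/(0*(7/1) - 4*3) = 6156 + 1/(0*(7*1) - 12) = 6156 + 1/(0*7 - 12) = 6156 + 1/(0 - 12) = 6156 + 1/(-12) = 6156 - 1/12 = 73871/12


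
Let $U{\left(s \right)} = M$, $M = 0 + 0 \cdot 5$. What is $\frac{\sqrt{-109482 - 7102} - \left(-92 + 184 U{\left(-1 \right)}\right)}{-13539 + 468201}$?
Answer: $\frac{46}{227331} + \frac{i \sqrt{29146}}{227331} \approx 0.00020235 + 0.00075098 i$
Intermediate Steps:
$M = 0$ ($M = 0 + 0 = 0$)
$U{\left(s \right)} = 0$
$\frac{\sqrt{-109482 - 7102} - \left(-92 + 184 U{\left(-1 \right)}\right)}{-13539 + 468201} = \frac{\sqrt{-109482 - 7102} + \left(\left(-184\right) 0 + 92\right)}{-13539 + 468201} = \frac{\sqrt{-116584} + \left(0 + 92\right)}{454662} = \left(2 i \sqrt{29146} + 92\right) \frac{1}{454662} = \left(92 + 2 i \sqrt{29146}\right) \frac{1}{454662} = \frac{46}{227331} + \frac{i \sqrt{29146}}{227331}$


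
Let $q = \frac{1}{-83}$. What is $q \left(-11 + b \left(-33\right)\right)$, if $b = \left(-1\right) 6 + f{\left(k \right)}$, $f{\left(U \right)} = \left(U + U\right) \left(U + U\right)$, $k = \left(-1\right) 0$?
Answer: $- \frac{187}{83} \approx -2.253$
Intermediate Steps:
$k = 0$
$q = - \frac{1}{83} \approx -0.012048$
$f{\left(U \right)} = 4 U^{2}$ ($f{\left(U \right)} = 2 U 2 U = 4 U^{2}$)
$b = -6$ ($b = \left(-1\right) 6 + 4 \cdot 0^{2} = -6 + 4 \cdot 0 = -6 + 0 = -6$)
$q \left(-11 + b \left(-33\right)\right) = - \frac{-11 - -198}{83} = - \frac{-11 + 198}{83} = \left(- \frac{1}{83}\right) 187 = - \frac{187}{83}$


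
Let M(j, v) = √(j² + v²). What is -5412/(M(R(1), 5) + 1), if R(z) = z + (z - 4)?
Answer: 1353/7 - 1353*√29/7 ≈ -847.59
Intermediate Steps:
R(z) = -4 + 2*z (R(z) = z + (-4 + z) = -4 + 2*z)
-5412/(M(R(1), 5) + 1) = -5412/(√((-4 + 2*1)² + 5²) + 1) = -5412/(√((-4 + 2)² + 25) + 1) = -5412/(√((-2)² + 25) + 1) = -5412/(√(4 + 25) + 1) = -5412/(√29 + 1) = -5412/(1 + √29)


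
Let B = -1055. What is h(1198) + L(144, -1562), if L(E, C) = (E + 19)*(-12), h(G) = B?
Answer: -3011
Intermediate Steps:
h(G) = -1055
L(E, C) = -228 - 12*E (L(E, C) = (19 + E)*(-12) = -228 - 12*E)
h(1198) + L(144, -1562) = -1055 + (-228 - 12*144) = -1055 + (-228 - 1728) = -1055 - 1956 = -3011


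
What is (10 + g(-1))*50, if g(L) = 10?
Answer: 1000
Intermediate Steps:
(10 + g(-1))*50 = (10 + 10)*50 = 20*50 = 1000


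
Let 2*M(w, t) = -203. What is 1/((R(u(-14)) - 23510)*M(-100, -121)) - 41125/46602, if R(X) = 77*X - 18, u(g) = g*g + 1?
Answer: -69783973421/79077861954 ≈ -0.88247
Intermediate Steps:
M(w, t) = -203/2 (M(w, t) = (½)*(-203) = -203/2)
u(g) = 1 + g² (u(g) = g² + 1 = 1 + g²)
R(X) = -18 + 77*X
1/((R(u(-14)) - 23510)*M(-100, -121)) - 41125/46602 = 1/(((-18 + 77*(1 + (-14)²)) - 23510)*(-203/2)) - 41125/46602 = -2/203/((-18 + 77*(1 + 196)) - 23510) - 41125*1/46602 = -2/203/((-18 + 77*197) - 23510) - 41125/46602 = -2/203/((-18 + 15169) - 23510) - 41125/46602 = -2/203/(15151 - 23510) - 41125/46602 = -2/203/(-8359) - 41125/46602 = -1/8359*(-2/203) - 41125/46602 = 2/1696877 - 41125/46602 = -69783973421/79077861954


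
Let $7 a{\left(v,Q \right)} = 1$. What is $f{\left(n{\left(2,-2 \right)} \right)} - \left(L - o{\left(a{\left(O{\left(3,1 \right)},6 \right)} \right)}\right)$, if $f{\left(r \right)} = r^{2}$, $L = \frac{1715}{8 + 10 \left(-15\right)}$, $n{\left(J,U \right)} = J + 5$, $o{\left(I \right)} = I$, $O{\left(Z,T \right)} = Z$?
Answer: $\frac{60853}{994} \approx 61.22$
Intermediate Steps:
$a{\left(v,Q \right)} = \frac{1}{7}$ ($a{\left(v,Q \right)} = \frac{1}{7} \cdot 1 = \frac{1}{7}$)
$n{\left(J,U \right)} = 5 + J$
$L = - \frac{1715}{142}$ ($L = \frac{1715}{8 - 150} = \frac{1715}{-142} = 1715 \left(- \frac{1}{142}\right) = - \frac{1715}{142} \approx -12.077$)
$f{\left(n{\left(2,-2 \right)} \right)} - \left(L - o{\left(a{\left(O{\left(3,1 \right)},6 \right)} \right)}\right) = \left(5 + 2\right)^{2} - \left(- \frac{1715}{142} - \frac{1}{7}\right) = 7^{2} - \left(- \frac{1715}{142} - \frac{1}{7}\right) = 49 - - \frac{12147}{994} = 49 + \frac{12147}{994} = \frac{60853}{994}$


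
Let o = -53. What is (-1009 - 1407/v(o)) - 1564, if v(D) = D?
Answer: -134962/53 ≈ -2546.5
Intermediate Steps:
(-1009 - 1407/v(o)) - 1564 = (-1009 - 1407/(-53)) - 1564 = (-1009 - 1407*(-1/53)) - 1564 = (-1009 + 1407/53) - 1564 = -52070/53 - 1564 = -134962/53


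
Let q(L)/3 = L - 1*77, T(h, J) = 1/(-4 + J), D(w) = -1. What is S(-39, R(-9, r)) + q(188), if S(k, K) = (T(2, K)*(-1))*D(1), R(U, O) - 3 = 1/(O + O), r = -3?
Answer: 2325/7 ≈ 332.14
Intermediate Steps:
R(U, O) = 3 + 1/(2*O) (R(U, O) = 3 + 1/(O + O) = 3 + 1/(2*O))
q(L) = -231 + 3*L (q(L) = 3*(L - 1*77) = 3*(L - 77) = 3*(-77 + L) = -231 + 3*L)
S(k, K) = 1/(-4 + K) (S(k, K) = (-1/(-4 + K))*(-1) = -1/(-4 + K)*(-1) = 1/(-4 + K))
S(-39, R(-9, r)) + q(188) = 1/(-4 + (3 + (1/2)/(-3))) + (-231 + 3*188) = 1/(-4 + (3 + (1/2)*(-1/3))) + (-231 + 564) = 1/(-4 + (3 - 1/6)) + 333 = 1/(-4 + 17/6) + 333 = 1/(-7/6) + 333 = -6/7 + 333 = 2325/7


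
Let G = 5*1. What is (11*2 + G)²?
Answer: 729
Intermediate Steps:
G = 5
(11*2 + G)² = (11*2 + 5)² = (22 + 5)² = 27² = 729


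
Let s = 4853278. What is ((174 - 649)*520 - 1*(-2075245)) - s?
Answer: -3025033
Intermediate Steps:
((174 - 649)*520 - 1*(-2075245)) - s = ((174 - 649)*520 - 1*(-2075245)) - 1*4853278 = (-475*520 + 2075245) - 4853278 = (-247000 + 2075245) - 4853278 = 1828245 - 4853278 = -3025033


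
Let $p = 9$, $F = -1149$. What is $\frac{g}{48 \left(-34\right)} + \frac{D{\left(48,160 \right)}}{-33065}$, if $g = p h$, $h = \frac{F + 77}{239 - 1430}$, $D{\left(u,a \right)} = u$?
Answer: $- \frac{168427}{26253610} \approx -0.0064154$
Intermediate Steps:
$h = \frac{1072}{1191}$ ($h = \frac{-1149 + 77}{239 - 1430} = - \frac{1072}{-1191} = \left(-1072\right) \left(- \frac{1}{1191}\right) = \frac{1072}{1191} \approx 0.90008$)
$g = \frac{3216}{397}$ ($g = 9 \cdot \frac{1072}{1191} = \frac{3216}{397} \approx 8.1008$)
$\frac{g}{48 \left(-34\right)} + \frac{D{\left(48,160 \right)}}{-33065} = \frac{3216}{397 \cdot 48 \left(-34\right)} + \frac{48}{-33065} = \frac{3216}{397 \left(-1632\right)} + 48 \left(- \frac{1}{33065}\right) = \frac{3216}{397} \left(- \frac{1}{1632}\right) - \frac{48}{33065} = - \frac{67}{13498} - \frac{48}{33065} = - \frac{168427}{26253610}$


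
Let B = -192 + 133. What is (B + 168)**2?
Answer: 11881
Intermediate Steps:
B = -59
(B + 168)**2 = (-59 + 168)**2 = 109**2 = 11881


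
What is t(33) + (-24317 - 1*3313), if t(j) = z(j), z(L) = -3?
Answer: -27633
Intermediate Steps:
t(j) = -3
t(33) + (-24317 - 1*3313) = -3 + (-24317 - 1*3313) = -3 + (-24317 - 3313) = -3 - 27630 = -27633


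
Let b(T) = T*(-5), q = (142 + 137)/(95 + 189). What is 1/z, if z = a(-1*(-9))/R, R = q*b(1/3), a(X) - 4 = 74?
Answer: -155/7384 ≈ -0.020991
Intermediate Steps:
q = 279/284 ≈ 0.98239
a(X) = 78 (a(X) = 4 + 74 = 78)
b(T) = -5*T
R = -465/284 (R = 279*(-5/3)/284 = 279*(-5*⅓)/284 = (279/284)*(-5/3) = -465/284 ≈ -1.6373)
z = -7384/155 (z = 78/(-465/284) = 78*(-284/465) = -7384/155 ≈ -47.639)
1/z = 1/(-7384/155) = -155/7384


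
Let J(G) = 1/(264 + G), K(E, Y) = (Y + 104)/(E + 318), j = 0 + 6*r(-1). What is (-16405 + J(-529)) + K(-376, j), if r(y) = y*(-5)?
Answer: -126090209/7685 ≈ -16407.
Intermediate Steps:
r(y) = -5*y
j = 30 (j = 0 + 6*(-5*(-1)) = 0 + 6*5 = 0 + 30 = 30)
K(E, Y) = (104 + Y)/(318 + E)
(-16405 + J(-529)) + K(-376, j) = (-16405 + 1/(264 - 529)) + (104 + 30)/(318 - 376) = (-16405 + 1/(-265)) + 134/(-58) = (-16405 - 1/265) - 1/58*134 = -4347326/265 - 67/29 = -126090209/7685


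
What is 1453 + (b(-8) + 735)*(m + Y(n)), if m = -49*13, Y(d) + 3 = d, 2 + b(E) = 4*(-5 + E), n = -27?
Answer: -452774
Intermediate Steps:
b(E) = -22 + 4*E (b(E) = -2 + 4*(-5 + E) = -2 + (-20 + 4*E) = -22 + 4*E)
Y(d) = -3 + d
m = -637
1453 + (b(-8) + 735)*(m + Y(n)) = 1453 + ((-22 + 4*(-8)) + 735)*(-637 + (-3 - 27)) = 1453 + ((-22 - 32) + 735)*(-637 - 30) = 1453 + (-54 + 735)*(-667) = 1453 + 681*(-667) = 1453 - 454227 = -452774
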